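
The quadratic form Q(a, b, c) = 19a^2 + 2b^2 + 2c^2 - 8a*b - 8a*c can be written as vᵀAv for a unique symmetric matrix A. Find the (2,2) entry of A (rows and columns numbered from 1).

The coefficient of b^2 in Q is 2, and that is exactly A[2,2].

2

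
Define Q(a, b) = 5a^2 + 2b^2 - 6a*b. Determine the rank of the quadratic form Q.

2

Write A = [[5, -3], [-3, 2]].
Symmetric row and column elimination reduces A to a congruent diagonal form with pivots 5, 1/5.
That gives 2 positive pivots.
The rank is the number of nonzero pivots: 2.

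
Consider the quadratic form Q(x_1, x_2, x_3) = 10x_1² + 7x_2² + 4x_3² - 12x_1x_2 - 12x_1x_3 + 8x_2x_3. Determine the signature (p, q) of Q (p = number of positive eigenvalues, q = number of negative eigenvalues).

The associated matrix is A = [[10, -6, -6], [-6, 7, 4], [-6, 4, 4]].
Symmetric row and column elimination reduces A to a congruent diagonal form with pivots 10, 17/5, 6/17.
So there are 3 positive pivots.

(3, 0)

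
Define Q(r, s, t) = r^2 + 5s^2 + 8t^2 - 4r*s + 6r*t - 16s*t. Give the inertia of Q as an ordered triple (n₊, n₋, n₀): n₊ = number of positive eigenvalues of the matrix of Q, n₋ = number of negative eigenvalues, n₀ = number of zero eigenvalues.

(2, 1, 0)

The symmetric matrix is A = [[1, -2, 3], [-2, 5, -8], [3, -8, 8]].
An LDLᵀ factorisation of A has diagonal entries 1, 1, -5.
So there are 2 positive, 1 negative pivots.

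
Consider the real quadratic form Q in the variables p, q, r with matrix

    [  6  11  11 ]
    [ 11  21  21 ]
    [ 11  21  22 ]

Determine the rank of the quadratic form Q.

An LDLᵀ factorisation of A has diagonal entries 6, 5/6, 1.
That gives 3 positive pivots.
The rank is the number of nonzero pivots: 3.

3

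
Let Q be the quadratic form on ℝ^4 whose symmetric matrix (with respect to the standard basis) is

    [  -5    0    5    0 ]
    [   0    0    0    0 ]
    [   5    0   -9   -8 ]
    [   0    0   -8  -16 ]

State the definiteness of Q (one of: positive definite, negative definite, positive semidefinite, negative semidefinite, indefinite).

Applying the same elementary operations to the rows and columns of A produces a congruent diagonal matrix with entries -5, 0, -4, 0.
That gives 2 negative, 2 zero pivots.
Hence Q is negative semidefinite.

negative semidefinite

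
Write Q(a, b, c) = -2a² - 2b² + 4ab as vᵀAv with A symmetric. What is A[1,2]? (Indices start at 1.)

The coefficient of a·b in Q is 4. For a symmetric A this equals A[1,2] + A[2,1] = 2·A[1,2].
So A[1,2] = 4/2 = 2.

2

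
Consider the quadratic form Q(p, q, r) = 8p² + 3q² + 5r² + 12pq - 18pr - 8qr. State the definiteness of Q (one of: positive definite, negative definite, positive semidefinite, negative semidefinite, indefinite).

The associated matrix is A = [[8, 6, -9], [6, 3, -4], [-9, -4, 5]].
An LDLᵀ factorisation of A has diagonal entries 8, -3/2, -1/12.
So there are 1 positive, 2 negative pivots.
Hence Q is indefinite.

indefinite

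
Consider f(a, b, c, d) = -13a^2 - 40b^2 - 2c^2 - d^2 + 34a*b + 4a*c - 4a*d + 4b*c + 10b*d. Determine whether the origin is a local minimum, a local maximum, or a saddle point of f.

local maximum

The Hessian at the origin is H = [[-26, 34, 4, -4], [34, -80, 4, 10], [4, 4, -4, 0], [-4, 10, 0, -2]].
Row-reducing H symmetrically gives the diagonal entries -26, -462/13, -76/77, -20/57.
So there are 4 negative pivots.
H is negative definite, so the origin is a strict local maximum.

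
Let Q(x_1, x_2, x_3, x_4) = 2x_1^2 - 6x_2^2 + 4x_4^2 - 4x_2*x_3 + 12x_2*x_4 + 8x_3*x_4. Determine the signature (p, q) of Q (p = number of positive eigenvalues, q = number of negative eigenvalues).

(3, 1)

The symmetric matrix is A = [[2, 0, 0, 0], [0, -6, -2, 6], [0, -2, 0, 4], [0, 6, 4, 4]].
Symmetric row and column elimination reduces A to a congruent diagonal form with pivots 2, -6, 2/3, 4.
That gives 3 positive, 1 negative pivots.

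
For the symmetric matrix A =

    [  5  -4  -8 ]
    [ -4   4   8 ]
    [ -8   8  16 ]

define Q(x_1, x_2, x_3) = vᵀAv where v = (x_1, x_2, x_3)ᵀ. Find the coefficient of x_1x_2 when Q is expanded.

-8

The coefficient of x_1x_2 is A[1,2] + A[2,1] = 2·(-4) = -8.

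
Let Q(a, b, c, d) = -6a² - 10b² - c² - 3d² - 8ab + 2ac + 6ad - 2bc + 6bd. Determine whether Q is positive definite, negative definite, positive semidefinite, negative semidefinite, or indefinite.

The symmetric matrix is A = [[-6, -4, 1, 3], [-4, -10, -1, 3], [1, -1, -1, 0], [3, 3, 0, -3]].
Symmetric row and column elimination reduces A to a congruent diagonal form with pivots -6, -22/3, -5/11, -6/5.
That gives 4 negative pivots.
Hence Q is negative definite.

negative definite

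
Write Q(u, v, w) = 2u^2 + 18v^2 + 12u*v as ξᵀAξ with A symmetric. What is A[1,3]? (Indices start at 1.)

0

The coefficient of u·w in Q is 0. For a symmetric A this equals A[1,3] + A[3,1] = 2·A[1,3].
So A[1,3] = 0/2 = 0.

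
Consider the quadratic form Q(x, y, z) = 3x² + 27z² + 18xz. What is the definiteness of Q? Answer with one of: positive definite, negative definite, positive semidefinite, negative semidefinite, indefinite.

positive semidefinite

The symmetric matrix is A = [[3, 0, 9], [0, 0, 0], [9, 0, 27]].
Symmetric row and column elimination reduces A to a congruent diagonal form with pivots 3, 0, 0.
So there are 1 positive, 2 zero pivots.
Hence Q is positive semidefinite.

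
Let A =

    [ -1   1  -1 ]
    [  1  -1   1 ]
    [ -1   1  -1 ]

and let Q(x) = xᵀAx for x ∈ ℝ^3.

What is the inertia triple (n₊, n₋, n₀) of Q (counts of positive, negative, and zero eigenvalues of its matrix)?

(0, 1, 2)

Applying the same elementary operations to the rows and columns of A produces a congruent diagonal matrix with entries -1, 0, 0.
Counting signs: 1 negative, 2 zero.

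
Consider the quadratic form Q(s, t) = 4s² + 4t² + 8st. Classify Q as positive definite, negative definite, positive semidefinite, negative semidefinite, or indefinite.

The associated matrix is A = [[4, 4], [4, 4]].
Symmetric row and column elimination reduces A to a congruent diagonal form with pivots 4, 0.
That gives 1 positive, 1 zero pivots.
Hence Q is positive semidefinite.

positive semidefinite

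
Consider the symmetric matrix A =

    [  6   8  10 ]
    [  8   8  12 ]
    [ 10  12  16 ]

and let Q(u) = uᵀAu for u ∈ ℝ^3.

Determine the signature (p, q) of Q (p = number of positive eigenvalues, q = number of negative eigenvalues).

(1, 1)

Applying the same elementary operations to the rows and columns of A produces a congruent diagonal matrix with entries 6, -8/3, 0.
Counting signs: 1 positive, 1 negative, 1 zero.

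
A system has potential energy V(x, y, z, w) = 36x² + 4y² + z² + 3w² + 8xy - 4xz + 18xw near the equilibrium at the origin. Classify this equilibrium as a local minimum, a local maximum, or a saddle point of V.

local minimum

The Hessian at the origin is H = [[72, 8, -4, 18], [8, 8, 0, 0], [-4, 0, 2, 0], [18, 0, 0, 6]].
Applying the same elementary operations to the rows and columns of H produces a congruent diagonal matrix with entries 72, 64/9, 7/4, 3/14.
So there are 4 positive pivots.
H is positive definite, so the origin is a strict local minimum.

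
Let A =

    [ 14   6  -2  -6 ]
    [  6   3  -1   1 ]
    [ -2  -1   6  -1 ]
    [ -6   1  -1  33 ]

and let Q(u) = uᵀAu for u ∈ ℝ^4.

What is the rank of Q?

Symmetric row and column elimination reduces A to a congruent diagonal form with pivots 14, 3/7, 17/3, 10/17.
That gives 4 positive pivots.
The rank is the number of nonzero pivots: 4.

4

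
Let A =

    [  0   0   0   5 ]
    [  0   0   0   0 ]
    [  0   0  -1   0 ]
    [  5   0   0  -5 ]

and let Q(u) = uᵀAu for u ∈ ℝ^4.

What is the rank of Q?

Row reduction of A gives 3 nonzero rows, so rank A = 3.

3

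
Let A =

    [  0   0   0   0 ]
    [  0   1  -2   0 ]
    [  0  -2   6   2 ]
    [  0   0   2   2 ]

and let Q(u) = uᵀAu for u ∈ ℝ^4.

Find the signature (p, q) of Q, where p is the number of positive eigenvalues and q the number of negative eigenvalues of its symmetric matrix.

(2, 0)

Row-reducing A symmetrically gives the diagonal entries 0, 1, 2, 0.
So there are 2 positive, 2 zero pivots.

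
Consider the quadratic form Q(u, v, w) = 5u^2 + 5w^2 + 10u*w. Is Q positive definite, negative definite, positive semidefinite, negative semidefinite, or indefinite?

positive semidefinite

Write A = [[5, 0, 5], [0, 0, 0], [5, 0, 5]].
Applying the same elementary operations to the rows and columns of A produces a congruent diagonal matrix with entries 5, 0, 0.
That gives 1 positive, 2 zero pivots.
Hence Q is positive semidefinite.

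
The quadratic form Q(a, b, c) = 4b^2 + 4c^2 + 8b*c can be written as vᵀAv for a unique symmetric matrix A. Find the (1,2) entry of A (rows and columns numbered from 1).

0

The coefficient of a·b in Q is 0. For a symmetric A this equals A[1,2] + A[2,1] = 2·A[1,2].
So A[1,2] = 0/2 = 0.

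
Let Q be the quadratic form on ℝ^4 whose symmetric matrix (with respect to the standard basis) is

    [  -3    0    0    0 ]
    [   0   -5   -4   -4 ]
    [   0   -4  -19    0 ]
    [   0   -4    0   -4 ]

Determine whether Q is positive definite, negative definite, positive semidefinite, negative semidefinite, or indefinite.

negative definite

Leading principal minors: Δ_1 = -3, Δ_2 = 15, Δ_3 = -237, Δ_4 = 36.
The signs alternate starting with Δ_1 < 0, so by Sylvester's criterion Q is negative definite.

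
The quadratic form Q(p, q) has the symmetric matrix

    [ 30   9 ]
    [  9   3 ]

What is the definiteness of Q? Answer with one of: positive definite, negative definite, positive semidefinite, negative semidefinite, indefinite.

For the 2×2 matrix [[30, 9], [9, 3]]: det = 30·3 − (9)² = 9, trace = 33.
det > 0 so both eigenvalues share the sign of the trace; trace = 33 > 0 ⇒ both positive.

positive definite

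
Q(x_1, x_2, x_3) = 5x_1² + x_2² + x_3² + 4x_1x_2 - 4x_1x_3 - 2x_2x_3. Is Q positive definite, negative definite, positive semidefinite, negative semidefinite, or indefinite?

The associated matrix is A = [[5, 2, -2], [2, 1, -1], [-2, -1, 1]].
Row-reducing A symmetrically gives the diagonal entries 5, 1/5, 0.
That gives 2 positive, 1 zero pivots.
Hence Q is positive semidefinite.

positive semidefinite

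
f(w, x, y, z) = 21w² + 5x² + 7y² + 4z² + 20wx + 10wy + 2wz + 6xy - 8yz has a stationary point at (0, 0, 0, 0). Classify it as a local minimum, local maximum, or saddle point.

local minimum

The Hessian at the origin is H = [[42, 20, 10, 2], [20, 10, 6, 0], [10, 6, 14, -8], [2, 0, -8, 8]].
Row-reducing H symmetrically gives the diagonal entries 42, 10/21, 42/5, 12/7.
So there are 4 positive pivots.
H is positive definite, so the origin is a strict local minimum.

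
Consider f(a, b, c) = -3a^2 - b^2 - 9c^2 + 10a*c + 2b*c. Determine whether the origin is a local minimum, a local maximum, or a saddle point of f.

saddle point

The Hessian at the origin is H = [[-6, 0, 10], [0, -2, 2], [10, 2, -18]].
Applying the same elementary operations to the rows and columns of H produces a congruent diagonal matrix with entries -6, -2, 2/3.
So there are 1 positive, 2 negative pivots.
H is indefinite, so the origin is a saddle point.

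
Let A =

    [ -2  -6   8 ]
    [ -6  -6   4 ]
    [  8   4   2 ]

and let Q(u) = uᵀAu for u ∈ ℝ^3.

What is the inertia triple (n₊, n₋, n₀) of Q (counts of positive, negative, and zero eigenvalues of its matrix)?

(2, 1, 0)

Symmetric row and column elimination reduces A to a congruent diagonal form with pivots -2, 12, 2/3.
So there are 2 positive, 1 negative pivots.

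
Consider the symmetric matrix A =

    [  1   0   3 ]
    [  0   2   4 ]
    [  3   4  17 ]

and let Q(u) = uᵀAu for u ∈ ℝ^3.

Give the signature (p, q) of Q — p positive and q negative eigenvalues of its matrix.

Congruent diagonalization of A (simultaneous row and column reduction) yields pivots 1, 2, 0.
That gives 2 positive, 1 zero pivots.

(2, 0)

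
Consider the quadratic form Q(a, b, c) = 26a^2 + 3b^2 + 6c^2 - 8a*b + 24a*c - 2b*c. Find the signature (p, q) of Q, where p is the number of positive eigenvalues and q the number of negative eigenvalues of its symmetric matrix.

(3, 0)

The symmetric matrix is A = [[26, -4, 12], [-4, 3, -1], [12, -1, 6]].
Row-reducing A symmetrically gives the diagonal entries 26, 31/13, 5/31.
So there are 3 positive pivots.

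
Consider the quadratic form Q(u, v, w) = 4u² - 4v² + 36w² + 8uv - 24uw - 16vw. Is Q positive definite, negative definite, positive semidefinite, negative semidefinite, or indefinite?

indefinite

The symmetric matrix is A = [[4, 4, -12], [4, -4, -8], [-12, -8, 36]].
An LDLᵀ factorisation of A has diagonal entries 4, -8, 2.
That gives 2 positive, 1 negative pivots.
Hence Q is indefinite.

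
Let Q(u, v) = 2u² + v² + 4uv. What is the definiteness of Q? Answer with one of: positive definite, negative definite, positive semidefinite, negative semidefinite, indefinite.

The symmetric matrix of Q is [[2, 2], [2, 1]].
For the 2×2 matrix [[2, 2], [2, 1]]: det = 2·1 − (2)² = -2, trace = 3.
det < 0 so the eigenvalues have opposite signs; the form is indefinite.

indefinite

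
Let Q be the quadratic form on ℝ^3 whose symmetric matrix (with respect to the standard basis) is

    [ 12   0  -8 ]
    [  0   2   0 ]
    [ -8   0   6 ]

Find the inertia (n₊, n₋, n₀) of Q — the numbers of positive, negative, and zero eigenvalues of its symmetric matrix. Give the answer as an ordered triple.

Row-reducing A symmetrically gives the diagonal entries 12, 2, 2/3.
Counting signs: 3 positive.

(3, 0, 0)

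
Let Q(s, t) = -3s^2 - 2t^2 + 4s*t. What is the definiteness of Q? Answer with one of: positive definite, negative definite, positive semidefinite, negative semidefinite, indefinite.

The symmetric matrix of Q is A = [[-3, 2], [2, -2]].
Leading principal minors: Δ_1 = -3, Δ_2 = 2.
The signs alternate starting with Δ_1 < 0, so by Sylvester's criterion Q is negative definite.

negative definite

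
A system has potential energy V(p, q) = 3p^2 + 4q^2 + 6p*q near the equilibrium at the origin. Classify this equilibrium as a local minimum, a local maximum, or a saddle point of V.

local minimum

The Hessian at the origin is H = [[6, 6], [6, 8]].
det H = 6·8 − (6)² = 12 > 0 and H[1,1] = 6 > 0, so H is positive definite.
Therefore the origin is a local minimum.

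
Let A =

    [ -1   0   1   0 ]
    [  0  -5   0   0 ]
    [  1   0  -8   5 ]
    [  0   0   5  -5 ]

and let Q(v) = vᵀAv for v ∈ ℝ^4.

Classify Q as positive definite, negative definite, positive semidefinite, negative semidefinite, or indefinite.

Leading principal minors: Δ_1 = -1, Δ_2 = 5, Δ_3 = -35, Δ_4 = 50.
The signs alternate starting with Δ_1 < 0, so by Sylvester's criterion Q is negative definite.

negative definite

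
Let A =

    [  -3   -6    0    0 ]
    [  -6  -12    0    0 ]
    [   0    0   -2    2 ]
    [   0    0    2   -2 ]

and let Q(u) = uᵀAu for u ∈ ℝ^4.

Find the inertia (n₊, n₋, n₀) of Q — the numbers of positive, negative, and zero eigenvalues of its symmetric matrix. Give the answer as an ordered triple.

Symmetric row and column elimination reduces A to a congruent diagonal form with pivots -3, 0, -2, 0.
Counting signs: 2 negative, 2 zero.

(0, 2, 2)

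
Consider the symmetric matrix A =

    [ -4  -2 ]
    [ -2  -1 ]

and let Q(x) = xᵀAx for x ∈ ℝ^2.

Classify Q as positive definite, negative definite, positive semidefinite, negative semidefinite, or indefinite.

negative semidefinite

For the 2×2 matrix [[-4, -2], [-2, -1]]: det = -4·-1 − (-2)² = 0, trace = -5.
det = 0 so one eigenvalue is zero; the form is semidefinite with the sign of the trace.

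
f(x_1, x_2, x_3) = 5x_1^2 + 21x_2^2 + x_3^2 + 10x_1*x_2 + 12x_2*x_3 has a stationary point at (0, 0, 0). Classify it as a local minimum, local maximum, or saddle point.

saddle point

The Hessian at the origin is H = [[10, 10, 0], [10, 42, 12], [0, 12, 2]].
Congruent diagonalization of H (simultaneous row and column reduction) yields pivots 10, 32, -5/2.
So there are 2 positive, 1 negative pivots.
H is indefinite, so the origin is a saddle point.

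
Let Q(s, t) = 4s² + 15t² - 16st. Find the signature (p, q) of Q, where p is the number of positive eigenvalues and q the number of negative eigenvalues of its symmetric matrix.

The associated matrix is A = [[4, -8], [-8, 15]].
An LDLᵀ factorisation of A has diagonal entries 4, -1.
So there are 1 positive, 1 negative pivots.

(1, 1)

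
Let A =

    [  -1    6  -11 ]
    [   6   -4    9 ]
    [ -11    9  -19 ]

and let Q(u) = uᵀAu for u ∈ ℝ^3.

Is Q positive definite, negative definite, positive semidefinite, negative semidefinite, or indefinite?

Symmetric row and column elimination reduces A to a congruent diagonal form with pivots -1, 32, 15/32.
Counting signs: 2 positive, 1 negative.
Hence Q is indefinite.

indefinite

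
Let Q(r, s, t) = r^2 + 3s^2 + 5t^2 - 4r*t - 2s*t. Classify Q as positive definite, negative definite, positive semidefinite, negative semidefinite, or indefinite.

Write A = [[1, 0, -2], [0, 3, -1], [-2, -1, 5]].
Row-reducing A symmetrically gives the diagonal entries 1, 3, 2/3.
Counting signs: 3 positive.
Hence Q is positive definite.

positive definite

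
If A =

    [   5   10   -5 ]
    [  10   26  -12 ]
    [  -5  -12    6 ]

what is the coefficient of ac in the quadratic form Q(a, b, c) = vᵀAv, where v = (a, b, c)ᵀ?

-10

The coefficient of ac is A[1,3] + A[3,1] = 2·(-5) = -10.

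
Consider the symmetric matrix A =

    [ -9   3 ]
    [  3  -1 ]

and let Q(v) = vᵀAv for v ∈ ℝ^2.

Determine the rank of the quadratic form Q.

Applying the same elementary operations to the rows and columns of A produces a congruent diagonal matrix with entries -9, 0.
That gives 1 negative, 1 zero pivots.
The rank is the number of nonzero pivots: 1.

1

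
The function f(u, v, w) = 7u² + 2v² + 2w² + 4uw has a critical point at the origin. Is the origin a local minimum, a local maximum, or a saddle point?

local minimum

The Hessian at the origin is H = [[14, 0, 4], [0, 4, 0], [4, 0, 4]].
Row-reducing H symmetrically gives the diagonal entries 14, 4, 20/7.
So there are 3 positive pivots.
H is positive definite, so the origin is a strict local minimum.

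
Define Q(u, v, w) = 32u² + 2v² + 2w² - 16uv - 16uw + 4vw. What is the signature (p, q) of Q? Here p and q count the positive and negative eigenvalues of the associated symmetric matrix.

The associated matrix is A = [[32, -8, -8], [-8, 2, 2], [-8, 2, 2]].
Symmetric row and column elimination reduces A to a congruent diagonal form with pivots 32, 0, 0.
That gives 1 positive, 2 zero pivots.

(1, 0)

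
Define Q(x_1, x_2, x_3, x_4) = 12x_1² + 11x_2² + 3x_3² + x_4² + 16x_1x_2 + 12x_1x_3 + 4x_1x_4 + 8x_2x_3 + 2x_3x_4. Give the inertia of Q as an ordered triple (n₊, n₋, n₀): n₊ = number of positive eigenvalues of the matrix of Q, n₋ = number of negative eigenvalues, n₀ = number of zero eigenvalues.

Write A = [[12, 8, 6, 2], [8, 11, 4, 0], [6, 4, 3, 1], [2, 0, 1, 1]].
Symmetric row and column elimination reduces A to a congruent diagonal form with pivots 12, 17/3, 0, 6/17.
So there are 3 positive, 1 zero pivots.

(3, 0, 1)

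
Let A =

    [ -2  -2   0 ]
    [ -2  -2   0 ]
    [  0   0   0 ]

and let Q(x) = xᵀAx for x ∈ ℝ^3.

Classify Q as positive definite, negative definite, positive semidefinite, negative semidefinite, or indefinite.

negative semidefinite

Row-reducing A symmetrically gives the diagonal entries -2, 0, 0.
Counting signs: 1 negative, 2 zero.
Hence Q is negative semidefinite.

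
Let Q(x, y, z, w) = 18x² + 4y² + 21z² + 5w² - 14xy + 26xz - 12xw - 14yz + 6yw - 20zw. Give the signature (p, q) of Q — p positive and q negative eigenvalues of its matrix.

(4, 0)

The symmetric matrix is A = [[18, -7, 13, -6], [-7, 4, -7, 3], [13, -7, 21, -10], [-6, 3, -10, 5]].
Congruent diagonalization of A (simultaneous row and column reduction) yields pivots 18, 23/18, 199/23, 30/199.
Counting signs: 4 positive.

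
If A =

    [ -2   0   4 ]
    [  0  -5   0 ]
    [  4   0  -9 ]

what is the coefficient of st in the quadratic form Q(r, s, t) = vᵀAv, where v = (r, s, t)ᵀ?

The coefficient of st is A[2,3] + A[3,2] = 2·0 = 0.

0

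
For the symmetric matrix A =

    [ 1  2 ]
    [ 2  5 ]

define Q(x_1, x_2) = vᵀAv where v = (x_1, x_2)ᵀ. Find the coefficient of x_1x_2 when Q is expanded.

The coefficient of x_1x_2 is A[1,2] + A[2,1] = 2·2 = 4.

4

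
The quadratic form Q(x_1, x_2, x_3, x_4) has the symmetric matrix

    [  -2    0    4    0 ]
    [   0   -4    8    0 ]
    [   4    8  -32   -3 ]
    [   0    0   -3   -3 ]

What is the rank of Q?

4

Congruent diagonalization of A (simultaneous row and column reduction) yields pivots -2, -4, -8, -15/8.
So there are 4 negative pivots.
The rank is the number of nonzero pivots: 4.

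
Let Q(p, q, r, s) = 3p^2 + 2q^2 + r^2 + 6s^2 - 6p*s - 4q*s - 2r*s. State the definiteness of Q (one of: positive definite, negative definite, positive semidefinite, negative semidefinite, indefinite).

Write A = [[3, 0, 0, -3], [0, 2, 0, -2], [0, 0, 1, -1], [-3, -2, -1, 6]].
Row-reducing A symmetrically gives the diagonal entries 3, 2, 1, 0.
Counting signs: 3 positive, 1 zero.
Hence Q is positive semidefinite.

positive semidefinite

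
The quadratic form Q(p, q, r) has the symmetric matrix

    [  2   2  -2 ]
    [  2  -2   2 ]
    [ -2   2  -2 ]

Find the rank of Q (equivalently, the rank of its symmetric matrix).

Row-reducing A symmetrically gives the diagonal entries 2, -4, 0.
That gives 1 positive, 1 negative, 1 zero pivots.
The rank is the number of nonzero pivots: 2.

2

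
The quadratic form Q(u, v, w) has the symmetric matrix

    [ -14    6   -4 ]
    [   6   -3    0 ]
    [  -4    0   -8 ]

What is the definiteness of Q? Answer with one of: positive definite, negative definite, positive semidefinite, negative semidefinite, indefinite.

negative semidefinite

Applying the same elementary operations to the rows and columns of A produces a congruent diagonal matrix with entries -14, -3/7, 0.
That gives 2 negative, 1 zero pivots.
Hence Q is negative semidefinite.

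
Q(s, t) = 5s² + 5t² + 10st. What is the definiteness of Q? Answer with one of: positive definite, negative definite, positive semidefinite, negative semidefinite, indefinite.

positive semidefinite

Write A = [[5, 5], [5, 5]].
Applying the same elementary operations to the rows and columns of A produces a congruent diagonal matrix with entries 5, 0.
That gives 1 positive, 1 zero pivots.
Hence Q is positive semidefinite.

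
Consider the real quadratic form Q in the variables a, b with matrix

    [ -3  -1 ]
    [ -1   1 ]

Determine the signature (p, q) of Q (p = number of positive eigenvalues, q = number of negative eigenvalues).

Congruent diagonalization of A (simultaneous row and column reduction) yields pivots -3, 4/3.
So there are 1 positive, 1 negative pivots.

(1, 1)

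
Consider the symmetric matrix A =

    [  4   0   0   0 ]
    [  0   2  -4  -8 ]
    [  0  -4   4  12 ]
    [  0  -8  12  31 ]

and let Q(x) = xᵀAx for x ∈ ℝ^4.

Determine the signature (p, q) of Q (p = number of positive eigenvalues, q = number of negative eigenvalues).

(3, 1)

Applying the same elementary operations to the rows and columns of A produces a congruent diagonal matrix with entries 4, 2, -4, 3.
So there are 3 positive, 1 negative pivots.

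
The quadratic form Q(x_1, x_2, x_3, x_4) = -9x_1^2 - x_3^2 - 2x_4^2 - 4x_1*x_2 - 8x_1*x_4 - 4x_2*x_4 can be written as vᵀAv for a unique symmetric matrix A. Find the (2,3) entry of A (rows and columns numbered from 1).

0

The coefficient of x_2·x_3 in Q is 0. For a symmetric A this equals A[2,3] + A[3,2] = 2·A[2,3].
So A[2,3] = 0/2 = 0.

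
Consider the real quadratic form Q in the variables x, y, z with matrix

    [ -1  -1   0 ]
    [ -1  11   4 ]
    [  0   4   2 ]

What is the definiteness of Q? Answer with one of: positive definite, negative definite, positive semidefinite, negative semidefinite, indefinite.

indefinite

Applying the same elementary operations to the rows and columns of A produces a congruent diagonal matrix with entries -1, 12, 2/3.
That gives 2 positive, 1 negative pivots.
Hence Q is indefinite.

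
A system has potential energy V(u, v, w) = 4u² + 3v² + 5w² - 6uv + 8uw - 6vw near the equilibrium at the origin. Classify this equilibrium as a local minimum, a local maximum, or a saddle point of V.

local minimum

The Hessian at the origin is H = [[8, -6, 8], [-6, 6, -6], [8, -6, 10]].
Congruent diagonalization of H (simultaneous row and column reduction) yields pivots 8, 3/2, 2.
So there are 3 positive pivots.
H is positive definite, so the origin is a strict local minimum.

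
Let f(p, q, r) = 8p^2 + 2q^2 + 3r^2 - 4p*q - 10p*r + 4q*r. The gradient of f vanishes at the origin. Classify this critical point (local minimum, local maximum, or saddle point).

saddle point

The Hessian at the origin is H = [[16, -4, -10], [-4, 4, 4], [-10, 4, 6]].
Row-reducing H symmetrically gives the diagonal entries 16, 3, -1.
So there are 2 positive, 1 negative pivots.
H is indefinite, so the origin is a saddle point.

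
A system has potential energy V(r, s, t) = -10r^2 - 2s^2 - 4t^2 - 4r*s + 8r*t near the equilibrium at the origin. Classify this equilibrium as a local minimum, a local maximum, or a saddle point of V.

local maximum

The Hessian at the origin is H = [[-20, -4, 8], [-4, -4, 0], [8, 0, -8]].
Symmetric row and column elimination reduces H to a congruent diagonal form with pivots -20, -16/5, -4.
Counting signs: 3 negative.
H is negative definite, so the origin is a strict local maximum.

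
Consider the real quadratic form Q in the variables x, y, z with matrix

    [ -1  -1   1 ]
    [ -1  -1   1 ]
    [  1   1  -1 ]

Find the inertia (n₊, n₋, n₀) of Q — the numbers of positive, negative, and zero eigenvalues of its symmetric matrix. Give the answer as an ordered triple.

Congruent diagonalization of A (simultaneous row and column reduction) yields pivots -1, 0, 0.
So there are 1 negative, 2 zero pivots.

(0, 1, 2)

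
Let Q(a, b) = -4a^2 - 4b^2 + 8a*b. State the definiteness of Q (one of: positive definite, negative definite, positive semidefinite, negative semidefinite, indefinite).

The symmetric matrix is A = [[-4, 4], [4, -4]].
Row-reducing A symmetrically gives the diagonal entries -4, 0.
Counting signs: 1 negative, 1 zero.
Hence Q is negative semidefinite.

negative semidefinite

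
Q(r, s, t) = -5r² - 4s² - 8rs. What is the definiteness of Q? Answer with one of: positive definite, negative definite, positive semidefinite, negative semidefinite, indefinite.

Write A = [[-5, -4, 0], [-4, -4, 0], [0, 0, 0]].
Applying the same elementary operations to the rows and columns of A produces a congruent diagonal matrix with entries -5, -4/5, 0.
Counting signs: 2 negative, 1 zero.
Hence Q is negative semidefinite.

negative semidefinite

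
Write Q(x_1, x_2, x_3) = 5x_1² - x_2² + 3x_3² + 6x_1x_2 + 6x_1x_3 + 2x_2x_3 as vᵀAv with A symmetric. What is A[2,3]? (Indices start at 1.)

The coefficient of x_2·x_3 in Q is 2. For a symmetric A this equals A[2,3] + A[3,2] = 2·A[2,3].
So A[2,3] = 2/2 = 1.

1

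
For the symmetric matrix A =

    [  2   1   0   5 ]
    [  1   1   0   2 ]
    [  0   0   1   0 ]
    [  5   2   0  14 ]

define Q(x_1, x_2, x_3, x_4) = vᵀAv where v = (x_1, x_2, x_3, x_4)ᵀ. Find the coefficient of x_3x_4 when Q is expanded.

0

The coefficient of x_3x_4 is A[3,4] + A[4,3] = 2·0 = 0.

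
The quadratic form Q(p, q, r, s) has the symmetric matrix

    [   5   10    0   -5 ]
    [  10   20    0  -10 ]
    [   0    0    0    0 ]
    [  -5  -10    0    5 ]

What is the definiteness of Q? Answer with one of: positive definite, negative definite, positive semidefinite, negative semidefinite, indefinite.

positive semidefinite

Row-reducing A symmetrically gives the diagonal entries 5, 0, 0, 0.
So there are 1 positive, 3 zero pivots.
Hence Q is positive semidefinite.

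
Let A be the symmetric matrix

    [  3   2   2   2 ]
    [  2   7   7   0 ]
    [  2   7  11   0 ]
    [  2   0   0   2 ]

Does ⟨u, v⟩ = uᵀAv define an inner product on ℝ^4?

yes

Row-reducing A symmetrically gives the diagonal entries 3, 17/3, 4, 6/17.
Counting signs: 4 positive.
Hence Q is positive definite.
⟨·,·⟩ is an inner product exactly when A is positive definite.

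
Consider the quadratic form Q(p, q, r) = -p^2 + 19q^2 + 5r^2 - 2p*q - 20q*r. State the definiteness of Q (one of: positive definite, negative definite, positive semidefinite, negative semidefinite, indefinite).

The associated matrix is A = [[-1, -1, 0], [-1, 19, -10], [0, -10, 5]].
Congruent diagonalization of A (simultaneous row and column reduction) yields pivots -1, 20, 0.
Counting signs: 1 positive, 1 negative, 1 zero.
Hence Q is indefinite.

indefinite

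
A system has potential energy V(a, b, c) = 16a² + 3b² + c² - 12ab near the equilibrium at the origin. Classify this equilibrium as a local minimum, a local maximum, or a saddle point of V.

local minimum

The Hessian at the origin is H = [[32, -12, 0], [-12, 6, 0], [0, 0, 2]].
Applying the same elementary operations to the rows and columns of H produces a congruent diagonal matrix with entries 32, 3/2, 2.
That gives 3 positive pivots.
H is positive definite, so the origin is a strict local minimum.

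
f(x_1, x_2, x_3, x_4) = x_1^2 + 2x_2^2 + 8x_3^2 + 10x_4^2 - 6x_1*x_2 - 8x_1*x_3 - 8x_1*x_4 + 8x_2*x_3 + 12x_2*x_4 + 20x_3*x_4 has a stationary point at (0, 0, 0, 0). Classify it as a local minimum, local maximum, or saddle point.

saddle point

The Hessian at the origin is H = [[2, -6, -8, -8], [-6, 4, 8, 12], [-8, 8, 16, 20], [-8, 12, 20, 20]].
An LDLᵀ factorisation of H has diagonal entries 2, -14, 16/7, -3.
That gives 2 positive, 2 negative pivots.
H is indefinite, so the origin is a saddle point.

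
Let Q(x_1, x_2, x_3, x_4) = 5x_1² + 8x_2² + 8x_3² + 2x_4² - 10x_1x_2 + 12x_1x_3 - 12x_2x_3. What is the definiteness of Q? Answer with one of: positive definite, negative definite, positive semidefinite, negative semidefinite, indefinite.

The symmetric matrix of Q is A = [[5, -5, 6, 0], [-5, 8, -6, 0], [6, -6, 8, 0], [0, 0, 0, 2]].
Leading principal minors: Δ_1 = 5, Δ_2 = 15, Δ_3 = 12, Δ_4 = 24.
All leading principal minors are positive, so by Sylvester's criterion Q is positive definite.

positive definite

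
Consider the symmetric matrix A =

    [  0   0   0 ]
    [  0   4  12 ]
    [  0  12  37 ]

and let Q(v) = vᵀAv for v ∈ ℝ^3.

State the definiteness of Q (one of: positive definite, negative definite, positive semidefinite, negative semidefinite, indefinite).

Congruent diagonalization of A (simultaneous row and column reduction) yields pivots 0, 4, 1.
So there are 2 positive, 1 zero pivots.
Hence Q is positive semidefinite.

positive semidefinite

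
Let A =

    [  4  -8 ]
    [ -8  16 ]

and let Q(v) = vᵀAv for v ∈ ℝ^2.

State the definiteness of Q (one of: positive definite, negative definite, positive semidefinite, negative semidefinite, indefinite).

positive semidefinite

For the 2×2 matrix [[4, -8], [-8, 16]]: det = 4·16 − (-8)² = 0, trace = 20.
det = 0 so one eigenvalue is zero; the form is semidefinite with the sign of the trace.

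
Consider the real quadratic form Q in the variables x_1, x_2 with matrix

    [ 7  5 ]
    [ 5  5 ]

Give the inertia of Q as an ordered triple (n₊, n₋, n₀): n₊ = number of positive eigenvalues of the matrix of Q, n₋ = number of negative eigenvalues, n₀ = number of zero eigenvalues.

(2, 0, 0)

Symmetric row and column elimination reduces A to a congruent diagonal form with pivots 7, 10/7.
Counting signs: 2 positive.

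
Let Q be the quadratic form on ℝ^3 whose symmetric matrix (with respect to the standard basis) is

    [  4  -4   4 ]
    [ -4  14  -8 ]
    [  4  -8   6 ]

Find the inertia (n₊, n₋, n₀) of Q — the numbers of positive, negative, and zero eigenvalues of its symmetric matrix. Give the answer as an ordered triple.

(3, 0, 0)

Congruent diagonalization of A (simultaneous row and column reduction) yields pivots 4, 10, 2/5.
Counting signs: 3 positive.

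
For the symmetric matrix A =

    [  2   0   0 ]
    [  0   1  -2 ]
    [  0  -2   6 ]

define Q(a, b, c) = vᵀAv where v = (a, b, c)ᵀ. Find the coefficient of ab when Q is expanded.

The coefficient of ab is A[1,2] + A[2,1] = 2·0 = 0.

0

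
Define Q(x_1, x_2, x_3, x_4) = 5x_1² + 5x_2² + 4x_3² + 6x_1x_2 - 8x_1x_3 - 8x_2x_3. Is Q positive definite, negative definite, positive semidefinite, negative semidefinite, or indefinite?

The symmetric matrix is A = [[5, 3, -4, 0], [3, 5, -4, 0], [-4, -4, 4, 0], [0, 0, 0, 0]].
Row-reducing A symmetrically gives the diagonal entries 5, 16/5, 0, 0.
That gives 2 positive, 2 zero pivots.
Hence Q is positive semidefinite.

positive semidefinite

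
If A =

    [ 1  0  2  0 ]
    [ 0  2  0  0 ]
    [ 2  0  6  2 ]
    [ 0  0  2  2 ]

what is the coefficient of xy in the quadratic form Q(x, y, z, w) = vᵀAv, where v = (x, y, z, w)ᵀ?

The coefficient of xy is A[1,2] + A[2,1] = 2·0 = 0.

0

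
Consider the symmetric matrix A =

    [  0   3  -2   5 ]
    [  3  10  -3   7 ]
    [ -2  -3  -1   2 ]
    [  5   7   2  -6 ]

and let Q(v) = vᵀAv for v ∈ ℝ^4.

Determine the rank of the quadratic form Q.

4

Row reduction of A gives 4 nonzero rows, so rank A = 4.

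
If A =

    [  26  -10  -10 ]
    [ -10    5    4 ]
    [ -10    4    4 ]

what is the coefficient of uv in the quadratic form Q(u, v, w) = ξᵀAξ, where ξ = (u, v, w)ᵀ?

-20

The coefficient of uv is A[1,2] + A[2,1] = 2·(-10) = -20.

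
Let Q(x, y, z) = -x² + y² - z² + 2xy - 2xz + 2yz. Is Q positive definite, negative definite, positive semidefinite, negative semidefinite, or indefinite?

indefinite

The symmetric matrix is A = [[-1, 1, -1], [1, 1, 1], [-1, 1, -1]].
Applying the same elementary operations to the rows and columns of A produces a congruent diagonal matrix with entries -1, 2, 0.
So there are 1 positive, 1 negative, 1 zero pivots.
Hence Q is indefinite.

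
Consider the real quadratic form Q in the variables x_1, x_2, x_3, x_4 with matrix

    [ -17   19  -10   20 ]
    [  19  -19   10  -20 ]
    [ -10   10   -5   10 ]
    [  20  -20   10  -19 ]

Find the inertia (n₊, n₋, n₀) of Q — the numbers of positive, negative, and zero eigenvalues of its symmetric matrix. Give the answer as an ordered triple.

Row-reducing A symmetrically gives the diagonal entries -17, 38/17, 5/19, 1.
So there are 3 positive, 1 negative pivots.

(3, 1, 0)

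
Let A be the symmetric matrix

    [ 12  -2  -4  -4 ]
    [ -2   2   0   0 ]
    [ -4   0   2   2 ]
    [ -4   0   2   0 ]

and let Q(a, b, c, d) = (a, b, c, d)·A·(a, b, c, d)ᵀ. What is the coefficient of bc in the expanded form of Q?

0

The coefficient of bc is A[2,3] + A[3,2] = 2·0 = 0.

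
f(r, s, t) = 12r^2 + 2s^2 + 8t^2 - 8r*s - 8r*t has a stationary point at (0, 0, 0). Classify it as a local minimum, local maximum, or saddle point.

local minimum

The Hessian at the origin is H = [[24, -8, -8], [-8, 4, 0], [-8, 0, 16]].
Applying the same elementary operations to the rows and columns of H produces a congruent diagonal matrix with entries 24, 4/3, 8.
That gives 3 positive pivots.
H is positive definite, so the origin is a strict local minimum.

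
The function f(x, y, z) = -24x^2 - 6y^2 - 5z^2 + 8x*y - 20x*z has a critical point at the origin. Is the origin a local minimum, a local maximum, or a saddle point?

The Hessian at the origin is H = [[-48, 8, -20], [8, -12, 0], [-20, 0, -10]].
Congruent diagonalization of H (simultaneous row and column reduction) yields pivots -48, -32/3, -5/8.
Counting signs: 3 negative.
H is negative definite, so the origin is a strict local maximum.

local maximum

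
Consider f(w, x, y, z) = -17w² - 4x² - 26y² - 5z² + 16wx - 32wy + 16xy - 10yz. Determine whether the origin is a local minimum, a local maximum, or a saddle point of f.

The Hessian at the origin is H = [[-34, 16, -32, 0], [16, -8, 16, 0], [-32, 16, -52, -10], [0, 0, -10, -10]].
Row-reducing H symmetrically gives the diagonal entries -34, -8/17, -20, -5.
That gives 4 negative pivots.
H is negative definite, so the origin is a strict local maximum.

local maximum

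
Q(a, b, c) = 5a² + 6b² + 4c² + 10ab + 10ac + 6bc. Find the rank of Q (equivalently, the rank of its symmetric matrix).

3

The associated matrix is A = [[5, 5, 5], [5, 6, 3], [5, 3, 4]].
Symmetric row and column elimination reduces A to a congruent diagonal form with pivots 5, 1, -5.
Counting signs: 2 positive, 1 negative.
The rank is the number of nonzero pivots: 3.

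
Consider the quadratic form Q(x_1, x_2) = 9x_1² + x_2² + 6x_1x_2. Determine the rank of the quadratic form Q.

Write A = [[9, 3], [3, 1]].
Row-reducing A symmetrically gives the diagonal entries 9, 0.
So there are 1 positive, 1 zero pivots.
The rank is the number of nonzero pivots: 1.

1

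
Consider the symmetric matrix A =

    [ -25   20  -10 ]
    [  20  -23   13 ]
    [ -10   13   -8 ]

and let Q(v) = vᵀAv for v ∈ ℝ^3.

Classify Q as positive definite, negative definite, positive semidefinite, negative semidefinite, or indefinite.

Leading principal minors: Δ_1 = -25, Δ_2 = 175, Δ_3 = -75.
The signs alternate starting with Δ_1 < 0, so by Sylvester's criterion Q is negative definite.

negative definite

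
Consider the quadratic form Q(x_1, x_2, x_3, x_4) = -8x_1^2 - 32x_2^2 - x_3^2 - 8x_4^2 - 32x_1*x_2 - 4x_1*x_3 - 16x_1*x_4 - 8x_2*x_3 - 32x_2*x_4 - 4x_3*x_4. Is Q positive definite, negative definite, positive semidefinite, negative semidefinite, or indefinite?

Write A = [[-8, -16, -2, -8], [-16, -32, -4, -16], [-2, -4, -1, -2], [-8, -16, -2, -8]].
Row-reducing A symmetrically gives the diagonal entries -8, 0, -1/2, 0.
So there are 2 negative, 2 zero pivots.
Hence Q is negative semidefinite.

negative semidefinite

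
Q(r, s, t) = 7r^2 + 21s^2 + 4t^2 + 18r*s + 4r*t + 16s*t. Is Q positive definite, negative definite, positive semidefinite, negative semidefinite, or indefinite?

The symmetric matrix of Q is A = [[7, 9, 2], [9, 21, 8], [2, 8, 4]].
Leading principal minors: Δ_1 = 7, Δ_2 = 66, Δ_3 = 20.
All leading principal minors are positive, so by Sylvester's criterion Q is positive definite.

positive definite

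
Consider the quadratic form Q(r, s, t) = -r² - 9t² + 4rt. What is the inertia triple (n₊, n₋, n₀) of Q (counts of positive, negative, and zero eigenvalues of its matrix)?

Write A = [[-1, 0, 2], [0, 0, 0], [2, 0, -9]].
Applying the same elementary operations to the rows and columns of A produces a congruent diagonal matrix with entries -1, 0, -5.
That gives 2 negative, 1 zero pivots.

(0, 2, 1)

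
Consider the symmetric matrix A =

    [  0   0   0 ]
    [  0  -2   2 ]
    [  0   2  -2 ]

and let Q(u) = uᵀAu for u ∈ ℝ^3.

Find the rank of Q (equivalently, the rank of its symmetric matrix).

1

Congruent diagonalization of A (simultaneous row and column reduction) yields pivots 0, -2, 0.
So there are 1 negative, 2 zero pivots.
The rank is the number of nonzero pivots: 1.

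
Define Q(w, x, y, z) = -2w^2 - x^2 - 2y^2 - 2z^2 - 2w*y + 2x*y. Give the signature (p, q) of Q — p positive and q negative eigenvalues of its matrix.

The symmetric matrix is A = [[-2, 0, -1, 0], [0, -1, 1, 0], [-1, 1, -2, 0], [0, 0, 0, -2]].
Symmetric row and column elimination reduces A to a congruent diagonal form with pivots -2, -1, -1/2, -2.
That gives 4 negative pivots.

(0, 4)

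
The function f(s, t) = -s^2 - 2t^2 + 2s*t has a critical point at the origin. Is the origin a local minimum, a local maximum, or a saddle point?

The Hessian at the origin is H = [[-2, 2], [2, -4]].
det H = -2·-4 − (2)² = 4 > 0 and H[1,1] = -2 < 0, so H is negative definite.
Therefore the origin is a local maximum.

local maximum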